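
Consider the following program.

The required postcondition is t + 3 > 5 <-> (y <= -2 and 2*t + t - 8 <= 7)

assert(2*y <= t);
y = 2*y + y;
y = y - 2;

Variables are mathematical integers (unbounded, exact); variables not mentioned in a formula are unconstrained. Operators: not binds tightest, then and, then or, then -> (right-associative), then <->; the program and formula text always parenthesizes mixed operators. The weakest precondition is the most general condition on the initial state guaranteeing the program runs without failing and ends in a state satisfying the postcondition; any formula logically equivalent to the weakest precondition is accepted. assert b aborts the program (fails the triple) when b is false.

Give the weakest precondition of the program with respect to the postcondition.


Working backward. After the program, the postcondition t + 3 > 5 <-> (y <= -2 and 2*t + t - 8 <= 7) must hold; in canonical form it is t > 2 <-> (y <= -2 and 3*t <= 15).
Before y := y - 2: t > 2 <-> (y <= 0 and 3*t <= 15)
Before y := 2*y + y: t > 2 <-> (3*y <= 0 and 3*t <= 15)
Before assert 2*y <= t: 2*y <= t and (t > 2 <-> (3*y <= 0 and 3*t <= 15))
Answer: WP = 2*y <= t and (t > 2 <-> (3*y <= 0 and 3*t <= 15))


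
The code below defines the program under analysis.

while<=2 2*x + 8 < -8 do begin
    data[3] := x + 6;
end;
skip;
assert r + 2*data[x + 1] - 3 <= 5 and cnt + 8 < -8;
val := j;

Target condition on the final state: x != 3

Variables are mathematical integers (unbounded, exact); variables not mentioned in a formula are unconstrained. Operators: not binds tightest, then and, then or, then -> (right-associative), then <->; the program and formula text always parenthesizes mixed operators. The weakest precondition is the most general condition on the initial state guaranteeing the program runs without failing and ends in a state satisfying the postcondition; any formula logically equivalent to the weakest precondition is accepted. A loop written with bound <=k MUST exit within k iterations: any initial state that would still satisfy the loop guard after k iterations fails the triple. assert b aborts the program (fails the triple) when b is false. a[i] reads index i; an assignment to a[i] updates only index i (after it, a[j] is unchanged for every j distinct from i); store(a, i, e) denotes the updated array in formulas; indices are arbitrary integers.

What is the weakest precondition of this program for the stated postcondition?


Working backward. After the program, x != 3 must hold.
Before val := j: x != 3
Before assert r + 2*data[x + 1] - 3 <= 5 and cnt + 8 < -8: 2*data[x + 1] + r <= 8 and cnt < -16 and x != 3
Before skip: 2*data[x + 1] + r <= 8 and cnt < -16 and x != 3
Before the loop (bound <=2), unroll the exhaustion recursion (WP_0 = exit-now case; WP_j = one more guarded iteration, up to j = 2):
  WP_0: (not (2*x < -16)) and 2*data[x + 1] + r <= 8 and cnt < -16 and x != 3
  WP_1: (2*x < -16 -> ((not (2*x < -16)) and 2*store(data, 3, x + 6)[x + 1] + r <= 8 and cnt < -16 and x != 3)) and ((not (2*x < -16)) -> (2*data[x + 1] + r <= 8 and cnt < -16 and x != 3))
  WP_2: (2*x < -16 -> ((2*x < -16 -> ((not (2*x < -16)) and 2*store(store(data, 3, x + 6), 3, x + 6)[x + 1] + r <= 8 and cnt < -16 and x != 3)) and ((not (2*x < -16)) -> (2*store(data, 3, x + 6)[x + 1] + r <= 8 and cnt < -16 and x != 3)))) and ((not (2*x < -16)) -> (2*data[x + 1] + r <= 8 and cnt < -16 and x != 3))
So before the loop: (2*x < -16 -> ((2*x < -16 -> ((not (2*x < -16)) and 2*store(store(data, 3, x + 6), 3, x + 6)[x + 1] + r <= 8 and cnt < -16 and x != 3)) and ((not (2*x < -16)) -> (2*store(data, 3, x + 6)[x + 1] + r <= 8 and cnt < -16 and x != 3)))) and ((not (2*x < -16)) -> (2*data[x + 1] + r <= 8 and cnt < -16 and x != 3))
Answer: WP = (2*x < -16 -> ((2*x < -16 -> ((not (2*x < -16)) and 2*store(store(data, 3, x + 6), 3, x + 6)[x + 1] + r <= 8 and cnt < -16 and x != 3)) and ((not (2*x < -16)) -> (2*store(data, 3, x + 6)[x + 1] + r <= 8 and cnt < -16 and x != 3)))) and ((not (2*x < -16)) -> (2*data[x + 1] + r <= 8 and cnt < -16 and x != 3))


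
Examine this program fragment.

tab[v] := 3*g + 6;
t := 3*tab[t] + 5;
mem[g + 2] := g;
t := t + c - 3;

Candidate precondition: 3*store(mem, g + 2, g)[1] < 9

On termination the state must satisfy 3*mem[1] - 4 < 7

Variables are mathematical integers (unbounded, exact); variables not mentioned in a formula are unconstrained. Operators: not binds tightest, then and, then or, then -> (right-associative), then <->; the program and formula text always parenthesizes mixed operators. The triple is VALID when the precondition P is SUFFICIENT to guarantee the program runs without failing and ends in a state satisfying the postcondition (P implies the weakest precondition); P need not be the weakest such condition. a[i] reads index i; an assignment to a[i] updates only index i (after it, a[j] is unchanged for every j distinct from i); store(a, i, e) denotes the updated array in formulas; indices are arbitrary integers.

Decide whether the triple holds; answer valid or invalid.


Working backward. After the program, the postcondition 3*mem[1] - 4 < 7 must hold; in canonical form it is 3*mem[1] < 11.
Before t := t + c - 3: 3*mem[1] < 11
Before mem[g + 2] := g: 3*store(mem, g + 2, g)[1] < 11
Before t := 3*tab[t] + 5: 3*store(mem, g + 2, g)[1] < 11
Before tab[v] := 3*g + 6: 3*store(mem, g + 2, g)[1] < 11
The weakest precondition is 3*store(mem, g + 2, g)[1] < 11.
Check whether 3*store(mem, g + 2, g)[1] < 9 implies it.
Every state satisfying the precondition satisfies the weakest precondition: the implication holds.
Answer: valid


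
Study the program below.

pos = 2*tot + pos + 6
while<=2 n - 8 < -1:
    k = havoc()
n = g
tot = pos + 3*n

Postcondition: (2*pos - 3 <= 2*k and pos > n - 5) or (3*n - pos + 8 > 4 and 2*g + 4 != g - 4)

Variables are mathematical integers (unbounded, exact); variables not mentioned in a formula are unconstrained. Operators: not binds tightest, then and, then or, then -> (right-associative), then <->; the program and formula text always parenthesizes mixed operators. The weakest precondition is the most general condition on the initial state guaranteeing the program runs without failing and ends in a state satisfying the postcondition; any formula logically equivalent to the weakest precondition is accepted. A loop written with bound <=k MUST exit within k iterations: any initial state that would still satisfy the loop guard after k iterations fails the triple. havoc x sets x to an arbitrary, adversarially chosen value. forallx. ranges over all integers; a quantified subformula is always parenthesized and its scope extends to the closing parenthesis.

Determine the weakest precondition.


Working backward. After the program, the postcondition (2*pos - 3 <= 2*k and pos > n - 5) or (3*n - pos + 8 > 4 and 2*g + 4 != g - 4) must hold; in canonical form it is (2*pos <= 2*k + 3 and pos > n - 5) or (3*n > pos - 4 and g != -8).
Before tot := pos + 3*n: (2*pos <= 2*k + 3 and pos > n - 5) or (3*n > pos - 4 and g != -8)
Before n := g: (2*pos <= 2*k + 3 and pos > g - 5) or (3*g > pos - 4 and g != -8)
Before the loop (bound <=2), unroll the exhaustion recursion (WP_0 = exit-now case; WP_j = one more guarded iteration, up to j = 2):
  WP_0: (not (n < 7)) and ((2*pos <= 2*k + 3 and pos > g - 5) or (3*g > pos - 4 and g != -8))
  WP_1: (n < 7 -> (forall k_1. ((not (n < 7)) and ((2*pos <= 2*k_1 + 3 and pos > g - 5) or (3*g > pos - 4 and g != -8))))) and ((not (n < 7)) -> ((2*pos <= 2*k + 3 and pos > g - 5) or (3*g > pos - 4 and g != -8)))
  WP_2: (n < 7 -> (forall k_2. ((n < 7 -> (forall k_1. ((not (n < 7)) and ((2*pos <= 2*k_1 + 3 and pos > g - 5) or (3*g > pos - 4 and g != -8))))) and ((not (n < 7)) -> ((2*pos <= 2*k_2 + 3 and pos > g - 5) or (3*g > pos - 4 and g != -8)))))) and ((not (n < 7)) -> ((2*pos <= 2*k + 3 and pos > g - 5) or (3*g > pos - 4 and g != -8)))
So before the loop: (n < 7 -> (forall k_2. ((n < 7 -> (forall k_1. ((not (n < 7)) and ((2*pos <= 2*k_1 + 3 and pos > g - 5) or (3*g > pos - 4 and g != -8))))) and ((not (n < 7)) -> ((2*pos <= 2*k_2 + 3 and pos > g - 5) or (3*g > pos - 4 and g != -8)))))) and ((not (n < 7)) -> ((2*pos <= 2*k + 3 and pos > g - 5) or (3*g > pos - 4 and g != -8)))
Before pos := 2*tot + pos + 6: (n < 7 -> (forall k_2. ((n < 7 -> (forall k_1. ((not (n < 7)) and ((2*pos + 4*tot <= 2*k_1 - 9 and pos + 2*tot > g - 11) or (3*g > pos + 2*tot + 2 and g != -8))))) and ((not (n < 7)) -> ((2*pos + 4*tot <= 2*k_2 - 9 and pos + 2*tot > g - 11) or (3*g > pos + 2*tot + 2 and g != -8)))))) and ((not (n < 7)) -> ((2*pos + 4*tot <= 2*k - 9 and pos + 2*tot > g - 11) or (3*g > pos + 2*tot + 2 and g != -8)))
Answer: WP = (n < 7 -> (forall k_2. ((n < 7 -> (forall k_1. ((not (n < 7)) and ((2*pos + 4*tot <= 2*k_1 - 9 and pos + 2*tot > g - 11) or (3*g > pos + 2*tot + 2 and g != -8))))) and ((not (n < 7)) -> ((2*pos + 4*tot <= 2*k_2 - 9 and pos + 2*tot > g - 11) or (3*g > pos + 2*tot + 2 and g != -8)))))) and ((not (n < 7)) -> ((2*pos + 4*tot <= 2*k - 9 and pos + 2*tot > g - 11) or (3*g > pos + 2*tot + 2 and g != -8)))


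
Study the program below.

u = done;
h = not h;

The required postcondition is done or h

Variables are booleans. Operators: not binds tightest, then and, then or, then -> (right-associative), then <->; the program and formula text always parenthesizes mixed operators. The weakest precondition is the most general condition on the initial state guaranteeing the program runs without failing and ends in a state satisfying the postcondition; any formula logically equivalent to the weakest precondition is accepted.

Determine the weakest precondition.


Working backward. After the program, done or h must hold.
Before h := not h: done or (not h)
Before u := done: done or (not h)
Answer: WP = done or (not h)


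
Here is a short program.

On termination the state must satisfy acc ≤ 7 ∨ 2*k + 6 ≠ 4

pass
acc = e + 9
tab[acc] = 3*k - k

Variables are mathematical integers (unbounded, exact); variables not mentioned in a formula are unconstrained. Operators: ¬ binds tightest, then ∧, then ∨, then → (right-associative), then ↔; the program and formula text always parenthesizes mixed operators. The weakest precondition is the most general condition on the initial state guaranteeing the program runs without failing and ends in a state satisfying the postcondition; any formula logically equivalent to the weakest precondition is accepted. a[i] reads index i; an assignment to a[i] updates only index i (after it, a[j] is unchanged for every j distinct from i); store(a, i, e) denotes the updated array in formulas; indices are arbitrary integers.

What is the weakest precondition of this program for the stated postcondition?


Working backward. After the program, the postcondition acc ≤ 7 ∨ 2*k + 6 ≠ 4 must hold; in canonical form it is acc ≤ 7 ∨ 2*k ≠ -2.
Before tab[acc] := 3*k - k: acc ≤ 7 ∨ 2*k ≠ -2
Before acc := e + 9: e ≤ -2 ∨ 2*k ≠ -2
Before skip: e ≤ -2 ∨ 2*k ≠ -2
Answer: WP = e ≤ -2 ∨ 2*k ≠ -2


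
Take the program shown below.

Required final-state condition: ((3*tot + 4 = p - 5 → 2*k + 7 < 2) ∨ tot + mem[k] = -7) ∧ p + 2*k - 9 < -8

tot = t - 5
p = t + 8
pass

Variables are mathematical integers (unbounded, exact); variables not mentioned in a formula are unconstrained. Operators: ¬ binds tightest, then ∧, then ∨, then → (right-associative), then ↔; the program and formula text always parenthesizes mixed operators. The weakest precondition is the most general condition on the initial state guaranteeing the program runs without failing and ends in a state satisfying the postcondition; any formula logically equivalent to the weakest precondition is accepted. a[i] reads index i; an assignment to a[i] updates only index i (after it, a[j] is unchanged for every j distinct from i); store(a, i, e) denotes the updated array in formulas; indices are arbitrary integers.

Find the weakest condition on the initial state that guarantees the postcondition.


Working backward. After the program, the postcondition ((3*tot + 4 = p - 5 → 2*k + 7 < 2) ∨ tot + mem[k] = -7) ∧ p + 2*k - 9 < -8 must hold; in canonical form it is ((3*tot = p - 9 → 2*k < -5) ∨ mem[k] + tot = -7) ∧ 2*k + p < 1.
Before skip: ((3*tot = p - 9 → 2*k < -5) ∨ mem[k] + tot = -7) ∧ 2*k + p < 1
Before p := t + 8: ((3*tot = t - 1 → 2*k < -5) ∨ mem[k] + tot = -7) ∧ 2*k + t < -7
Before tot := t - 5: ((2*t = 14 → 2*k < -5) ∨ mem[k] + t = -2) ∧ 2*k + t < -7
Answer: WP = ((2*t = 14 → 2*k < -5) ∨ mem[k] + t = -2) ∧ 2*k + t < -7


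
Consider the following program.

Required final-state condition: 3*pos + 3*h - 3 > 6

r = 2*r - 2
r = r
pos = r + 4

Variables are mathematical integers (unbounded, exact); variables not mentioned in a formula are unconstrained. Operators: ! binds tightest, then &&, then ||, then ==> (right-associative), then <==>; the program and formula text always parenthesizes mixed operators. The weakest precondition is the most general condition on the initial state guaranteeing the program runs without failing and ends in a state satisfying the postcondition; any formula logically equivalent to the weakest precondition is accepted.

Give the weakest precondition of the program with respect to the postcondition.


Working backward. After the program, the postcondition 3*pos + 3*h - 3 > 6 must hold; in canonical form it is 3*h + 3*pos > 9.
Before pos := r + 4: 3*h + 3*r > -3
Before r := r: 3*h + 3*r > -3
Before r := 2*r - 2: 3*h + 6*r > 3
Answer: WP = 3*h + 6*r > 3


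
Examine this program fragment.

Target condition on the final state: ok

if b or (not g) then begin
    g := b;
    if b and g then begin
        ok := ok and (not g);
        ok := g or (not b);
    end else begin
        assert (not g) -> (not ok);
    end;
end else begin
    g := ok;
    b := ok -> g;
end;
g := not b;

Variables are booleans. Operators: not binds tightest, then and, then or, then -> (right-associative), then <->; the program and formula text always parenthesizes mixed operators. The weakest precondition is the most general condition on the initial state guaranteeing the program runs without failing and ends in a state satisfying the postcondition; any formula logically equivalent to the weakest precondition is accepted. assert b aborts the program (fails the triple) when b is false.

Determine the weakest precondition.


Working backward. After the program, ok must hold.
Before g := not b: ok
Then branch requires (not b) -> (((not b) -> (not ok)) and ok); else branch requires ok.
Before the if: ((b or (not g)) -> ((not b) -> (((not b) -> (not ok)) and ok))) and ((not (b or (not g))) -> ok)
Answer: WP = ((b or (not g)) -> ((not b) -> (((not b) -> (not ok)) and ok))) and ((not (b or (not g))) -> ok)


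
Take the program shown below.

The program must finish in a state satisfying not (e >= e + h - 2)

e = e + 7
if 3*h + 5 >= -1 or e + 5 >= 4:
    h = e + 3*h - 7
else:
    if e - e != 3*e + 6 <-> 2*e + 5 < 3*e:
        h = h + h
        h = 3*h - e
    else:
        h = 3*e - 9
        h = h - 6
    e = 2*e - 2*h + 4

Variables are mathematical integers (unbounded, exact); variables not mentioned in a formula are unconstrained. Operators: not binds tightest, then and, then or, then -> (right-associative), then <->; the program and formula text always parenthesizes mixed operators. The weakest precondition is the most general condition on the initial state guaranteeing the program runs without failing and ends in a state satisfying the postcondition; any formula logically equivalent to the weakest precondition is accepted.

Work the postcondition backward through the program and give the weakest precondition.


Working backward. After the program, the postcondition not (e >= e + h - 2) must hold; in canonical form it is not (h <= 2).
Then branch requires not (e + 3*h <= 9); else branch requires ((3*e != -6 <-> e > 5) -> (not (6*h <= e + 2))) and ((not (3*e != -6 <-> e > 5)) -> (not (3*e <= 17))).
Before the if: ((3*h >= -6 or e >= -1) -> (not (e + 3*h <= 9))) and ((not (3*h >= -6 or e >= -1)) -> (((3*e != -6 <-> e > 5) -> (not (6*h <= e + 2))) and ((not (3*e != -6 <-> e > 5)) -> (not (3*e <= 17)))))
Before e := e + 7: ((3*h >= -6 or e >= -8) -> (not (e + 3*h <= 2))) and ((not (3*h >= -6 or e >= -8)) -> (((3*e != -27 <-> e > -2) -> (not (6*h <= e + 9))) and ((not (3*e != -27 <-> e > -2)) -> (not (3*e <= -4)))))
Answer: WP = ((3*h >= -6 or e >= -8) -> (not (e + 3*h <= 2))) and ((not (3*h >= -6 or e >= -8)) -> (((3*e != -27 <-> e > -2) -> (not (6*h <= e + 9))) and ((not (3*e != -27 <-> e > -2)) -> (not (3*e <= -4)))))


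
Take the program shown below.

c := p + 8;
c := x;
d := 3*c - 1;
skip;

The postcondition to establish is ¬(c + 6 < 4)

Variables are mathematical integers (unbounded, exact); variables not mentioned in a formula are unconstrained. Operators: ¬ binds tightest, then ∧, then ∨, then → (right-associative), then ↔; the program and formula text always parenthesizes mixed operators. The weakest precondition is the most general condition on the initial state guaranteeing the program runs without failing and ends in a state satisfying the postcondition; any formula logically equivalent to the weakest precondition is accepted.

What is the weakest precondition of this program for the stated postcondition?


Working backward. After the program, the postcondition ¬(c + 6 < 4) must hold; in canonical form it is ¬(c < -2).
Before skip: ¬(c < -2)
Before d := 3*c - 1: ¬(c < -2)
Before c := x: ¬(x < -2)
Before c := p + 8: ¬(x < -2)
Answer: WP = ¬(x < -2)


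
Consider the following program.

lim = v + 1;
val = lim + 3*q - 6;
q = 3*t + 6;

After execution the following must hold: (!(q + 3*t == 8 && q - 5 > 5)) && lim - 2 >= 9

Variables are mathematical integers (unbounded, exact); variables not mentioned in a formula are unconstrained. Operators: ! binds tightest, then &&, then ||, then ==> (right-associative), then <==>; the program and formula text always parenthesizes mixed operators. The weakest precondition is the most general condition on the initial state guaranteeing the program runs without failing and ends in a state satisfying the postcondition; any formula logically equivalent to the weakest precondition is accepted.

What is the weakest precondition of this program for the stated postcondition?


Working backward. After the program, the postcondition (!(q + 3*t == 8 && q - 5 > 5)) && lim - 2 >= 9 must hold; in canonical form it is (!(q + 3*t == 8 && q > 10)) && lim >= 11.
Before q := 3*t + 6: (!(6*t == 2 && 3*t > 4)) && lim >= 11
Before val := lim + 3*q - 6: (!(6*t == 2 && 3*t > 4)) && lim >= 11
Before lim := v + 1: (!(6*t == 2 && 3*t > 4)) && v >= 10
Answer: WP = (!(6*t == 2 && 3*t > 4)) && v >= 10


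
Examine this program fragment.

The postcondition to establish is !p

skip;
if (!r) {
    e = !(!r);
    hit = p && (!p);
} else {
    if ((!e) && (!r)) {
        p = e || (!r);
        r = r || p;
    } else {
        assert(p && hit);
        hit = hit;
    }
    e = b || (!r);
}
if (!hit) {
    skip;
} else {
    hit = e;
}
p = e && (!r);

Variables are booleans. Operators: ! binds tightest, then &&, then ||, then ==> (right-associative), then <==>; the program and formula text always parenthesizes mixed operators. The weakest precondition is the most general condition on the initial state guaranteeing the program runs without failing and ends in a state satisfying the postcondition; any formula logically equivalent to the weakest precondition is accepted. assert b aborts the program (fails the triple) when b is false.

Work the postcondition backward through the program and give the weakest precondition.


Working backward. After the program, !p must hold.
Before p := e && (!r): !(e && (!r))
Then branch requires !(e && (!r)); else branch requires !(e && (!r)).
Before the if: ((!hit) ==> (!(e && (!r)))) && (hit ==> (!(e && (!r))))
Then branch requires true; else branch requires (!((!e) && (!r))) ==> (p && hit && ((!hit) ==> (!((b || (!r)) && (!r)))) && (hit ==> (!((b || (!r)) && (!r))))).
Before the if: r ==> ((!((!e) && (!r))) ==> (p && hit && ((!hit) ==> (!((b || (!r)) && (!r)))) && (hit ==> (!((b || (!r)) && (!r))))))
Before skip: r ==> ((!((!e) && (!r))) ==> (p && hit && ((!hit) ==> (!((b || (!r)) && (!r)))) && (hit ==> (!((b || (!r)) && (!r))))))
Answer: WP = r ==> ((!((!e) && (!r))) ==> (p && hit && ((!hit) ==> (!((b || (!r)) && (!r)))) && (hit ==> (!((b || (!r)) && (!r))))))


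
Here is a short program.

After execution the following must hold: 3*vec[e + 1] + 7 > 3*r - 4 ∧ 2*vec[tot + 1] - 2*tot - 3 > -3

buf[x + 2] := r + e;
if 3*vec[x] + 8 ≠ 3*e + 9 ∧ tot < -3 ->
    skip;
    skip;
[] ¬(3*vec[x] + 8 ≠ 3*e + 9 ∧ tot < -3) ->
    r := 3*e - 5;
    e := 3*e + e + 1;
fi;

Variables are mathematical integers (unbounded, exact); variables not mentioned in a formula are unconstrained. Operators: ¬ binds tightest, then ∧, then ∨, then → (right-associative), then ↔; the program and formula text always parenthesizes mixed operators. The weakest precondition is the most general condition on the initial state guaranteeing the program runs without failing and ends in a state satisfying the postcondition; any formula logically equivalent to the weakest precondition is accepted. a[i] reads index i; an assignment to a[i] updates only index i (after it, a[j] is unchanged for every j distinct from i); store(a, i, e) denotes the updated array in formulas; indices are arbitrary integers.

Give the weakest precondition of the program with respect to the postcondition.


Working backward. After the program, the postcondition 3*vec[e + 1] + 7 > 3*r - 4 ∧ 2*vec[tot + 1] - 2*tot - 3 > -3 must hold; in canonical form it is 3*vec[e + 1] > 3*r - 11 ∧ 2*vec[tot + 1] > 2*tot.
Then branch requires 3*vec[e + 1] > 3*r - 11 ∧ 2*vec[tot + 1] > 2*tot; else branch requires 3*vec[4*e + 2] > 9*e - 26 ∧ 2*vec[tot + 1] > 2*tot.
Before the if: ((3*vec[x] ≠ 3*e + 1 ∧ tot < -3) → (3*vec[e + 1] > 3*r - 11 ∧ 2*vec[tot + 1] > 2*tot)) ∧ ((¬(3*vec[x] ≠ 3*e + 1 ∧ tot < -3)) → (3*vec[4*e + 2] > 9*e - 26 ∧ 2*vec[tot + 1] > 2*tot))
Before buf[x + 2] := r + e: ((3*vec[x] ≠ 3*e + 1 ∧ tot < -3) → (3*vec[e + 1] > 3*r - 11 ∧ 2*vec[tot + 1] > 2*tot)) ∧ ((¬(3*vec[x] ≠ 3*e + 1 ∧ tot < -3)) → (3*vec[4*e + 2] > 9*e - 26 ∧ 2*vec[tot + 1] > 2*tot))
Answer: WP = ((3*vec[x] ≠ 3*e + 1 ∧ tot < -3) → (3*vec[e + 1] > 3*r - 11 ∧ 2*vec[tot + 1] > 2*tot)) ∧ ((¬(3*vec[x] ≠ 3*e + 1 ∧ tot < -3)) → (3*vec[4*e + 2] > 9*e - 26 ∧ 2*vec[tot + 1] > 2*tot))


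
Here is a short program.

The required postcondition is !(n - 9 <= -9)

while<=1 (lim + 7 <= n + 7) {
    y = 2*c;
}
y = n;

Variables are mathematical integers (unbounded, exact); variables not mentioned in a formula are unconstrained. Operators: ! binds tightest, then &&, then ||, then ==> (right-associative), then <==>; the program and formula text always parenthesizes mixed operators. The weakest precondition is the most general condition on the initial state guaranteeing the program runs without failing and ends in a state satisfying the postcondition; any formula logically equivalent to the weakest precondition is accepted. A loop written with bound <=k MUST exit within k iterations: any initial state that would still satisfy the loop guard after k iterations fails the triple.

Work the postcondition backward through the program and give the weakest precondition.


Working backward. After the program, the postcondition !(n - 9 <= -9) must hold; in canonical form it is !(n <= 0).
Before y := n: !(n <= 0)
Before the loop (bound <=1), unroll the exhaustion recursion (WP_0 = exit-now case; WP_j = one more guarded iteration, up to j = 1):
  WP_0: (!(lim <= n)) && (!(n <= 0))
  WP_1: (lim <= n ==> ((!(lim <= n)) && (!(n <= 0)))) && ((!(lim <= n)) ==> (!(n <= 0)))
So before the loop: (lim <= n ==> ((!(lim <= n)) && (!(n <= 0)))) && ((!(lim <= n)) ==> (!(n <= 0)))
Answer: WP = (lim <= n ==> ((!(lim <= n)) && (!(n <= 0)))) && ((!(lim <= n)) ==> (!(n <= 0)))


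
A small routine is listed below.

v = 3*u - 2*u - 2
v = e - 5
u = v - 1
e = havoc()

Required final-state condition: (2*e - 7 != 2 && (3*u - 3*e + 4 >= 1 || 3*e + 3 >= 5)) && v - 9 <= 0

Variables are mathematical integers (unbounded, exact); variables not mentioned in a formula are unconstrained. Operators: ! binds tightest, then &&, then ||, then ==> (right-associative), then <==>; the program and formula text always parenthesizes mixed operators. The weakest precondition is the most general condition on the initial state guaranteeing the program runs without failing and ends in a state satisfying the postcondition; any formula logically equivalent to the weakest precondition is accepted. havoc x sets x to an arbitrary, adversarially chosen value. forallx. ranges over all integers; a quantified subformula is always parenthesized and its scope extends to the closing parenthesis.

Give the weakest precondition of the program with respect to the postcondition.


Working backward. After the program, the postcondition (2*e - 7 != 2 && (3*u - 3*e + 4 >= 1 || 3*e + 3 >= 5)) && v - 9 <= 0 must hold; in canonical form it is 2*e != 9 && (3*u >= 3*e - 3 || 3*e >= 2) && v <= 9.
Before havoc e: forall e_1. (2*e_1 != 9 && (3*u >= 3*e_1 - 3 || 3*e_1 >= 2) && v <= 9)
Before u := v - 1: forall e_1. (2*e_1 != 9 && (3*v >= 3*e_1 || 3*e_1 >= 2) && v <= 9)
Before v := e - 5: forall e_1. (2*e_1 != 9 && (3*e >= 3*e_1 + 15 || 3*e_1 >= 2) && e <= 14)
Before v := 3*u - 2*u - 2: forall e_1. (2*e_1 != 9 && (3*e >= 3*e_1 + 15 || 3*e_1 >= 2) && e <= 14)
Answer: WP = forall e_1. (2*e_1 != 9 && (3*e >= 3*e_1 + 15 || 3*e_1 >= 2) && e <= 14)


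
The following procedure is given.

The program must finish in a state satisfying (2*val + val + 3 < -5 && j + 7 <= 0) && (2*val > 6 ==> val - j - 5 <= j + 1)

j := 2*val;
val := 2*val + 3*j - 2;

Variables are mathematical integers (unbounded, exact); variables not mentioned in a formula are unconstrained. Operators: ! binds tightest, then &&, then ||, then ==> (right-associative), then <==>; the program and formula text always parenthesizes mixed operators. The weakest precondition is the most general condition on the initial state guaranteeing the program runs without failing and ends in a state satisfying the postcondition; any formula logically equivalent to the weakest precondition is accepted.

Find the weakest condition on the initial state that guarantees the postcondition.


Working backward. After the program, the postcondition (2*val + val + 3 < -5 && j + 7 <= 0) && (2*val > 6 ==> val - j - 5 <= j + 1) must hold; in canonical form it is 3*val < -8 && j <= -7 && (2*val > 6 ==> val <= 2*j + 6).
Before val := 2*val + 3*j - 2: 9*j + 6*val < -2 && j <= -7 && (6*j + 4*val > 10 ==> j + 2*val <= 8)
Before j := 2*val: 24*val < -2 && 2*val <= -7 && (16*val > 10 ==> 4*val <= 8)
Answer: WP = 24*val < -2 && 2*val <= -7 && (16*val > 10 ==> 4*val <= 8)


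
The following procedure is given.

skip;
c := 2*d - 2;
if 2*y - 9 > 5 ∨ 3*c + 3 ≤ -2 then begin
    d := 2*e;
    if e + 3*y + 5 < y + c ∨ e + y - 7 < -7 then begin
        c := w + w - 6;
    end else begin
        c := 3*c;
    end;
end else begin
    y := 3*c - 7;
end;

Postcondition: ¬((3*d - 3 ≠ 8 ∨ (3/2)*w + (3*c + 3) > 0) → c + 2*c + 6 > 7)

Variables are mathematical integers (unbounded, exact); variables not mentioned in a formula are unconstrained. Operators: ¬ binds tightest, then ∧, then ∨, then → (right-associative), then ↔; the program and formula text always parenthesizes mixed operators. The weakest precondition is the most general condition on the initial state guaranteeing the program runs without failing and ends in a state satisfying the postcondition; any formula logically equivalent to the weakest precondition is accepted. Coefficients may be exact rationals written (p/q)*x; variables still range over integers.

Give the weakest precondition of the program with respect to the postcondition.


Working backward. After the program, the postcondition ¬((3*d - 3 ≠ 8 ∨ (3/2)*w + (3*c + 3) > 0) → c + 2*c + 6 > 7) must hold; in canonical form it is ¬((3*d ≠ 11 ∨ 3*c + (3/2)*w > -3) → 3*c > 1).
Then branch requires ((e + 2*y < c - 5 ∨ e + y < 0) → (¬((6*e ≠ 11 ∨ (15/2)*w > 15) → 6*w > 19))) ∧ ((¬(e + 2*y < c - 5 ∨ e + y < 0)) → (¬((6*e ≠ 11 ∨ 9*c + (3/2)*w > -3) → 9*c > 1))); else branch requires ¬((3*d ≠ 11 ∨ 3*c + (3/2)*w > -3) → 3*c > 1).
Before the if: ((2*y > 14 ∨ 3*c ≤ -5) → (((e + 2*y < c - 5 ∨ e + y < 0) → (¬((6*e ≠ 11 ∨ (15/2)*w > 15) → 6*w > 19))) ∧ ((¬(e + 2*y < c - 5 ∨ e + y < 0)) → (¬((6*e ≠ 11 ∨ 9*c + (3/2)*w > -3) → 9*c > 1))))) ∧ ((¬(2*y > 14 ∨ 3*c ≤ -5)) → (¬((3*d ≠ 11 ∨ 3*c + (3/2)*w > -3) → 3*c > 1)))
Before c := 2*d - 2: ((2*y > 14 ∨ 6*d ≤ 1) → (((e + 2*y < 2*d - 7 ∨ e + y < 0) → (¬((6*e ≠ 11 ∨ (15/2)*w > 15) → 6*w > 19))) ∧ ((¬(e + 2*y < 2*d - 7 ∨ e + y < 0)) → (¬((6*e ≠ 11 ∨ 18*d + (3/2)*w > 15) → 18*d > 19))))) ∧ ((¬(2*y > 14 ∨ 6*d ≤ 1)) → (¬((3*d ≠ 11 ∨ 6*d + (3/2)*w > 3) → 6*d > 7)))
Before skip: ((2*y > 14 ∨ 6*d ≤ 1) → (((e + 2*y < 2*d - 7 ∨ e + y < 0) → (¬((6*e ≠ 11 ∨ (15/2)*w > 15) → 6*w > 19))) ∧ ((¬(e + 2*y < 2*d - 7 ∨ e + y < 0)) → (¬((6*e ≠ 11 ∨ 18*d + (3/2)*w > 15) → 18*d > 19))))) ∧ ((¬(2*y > 14 ∨ 6*d ≤ 1)) → (¬((3*d ≠ 11 ∨ 6*d + (3/2)*w > 3) → 6*d > 7)))
Answer: WP = ((2*y > 14 ∨ 6*d ≤ 1) → (((e + 2*y < 2*d - 7 ∨ e + y < 0) → (¬((6*e ≠ 11 ∨ (15/2)*w > 15) → 6*w > 19))) ∧ ((¬(e + 2*y < 2*d - 7 ∨ e + y < 0)) → (¬((6*e ≠ 11 ∨ 18*d + (3/2)*w > 15) → 18*d > 19))))) ∧ ((¬(2*y > 14 ∨ 6*d ≤ 1)) → (¬((3*d ≠ 11 ∨ 6*d + (3/2)*w > 3) → 6*d > 7)))


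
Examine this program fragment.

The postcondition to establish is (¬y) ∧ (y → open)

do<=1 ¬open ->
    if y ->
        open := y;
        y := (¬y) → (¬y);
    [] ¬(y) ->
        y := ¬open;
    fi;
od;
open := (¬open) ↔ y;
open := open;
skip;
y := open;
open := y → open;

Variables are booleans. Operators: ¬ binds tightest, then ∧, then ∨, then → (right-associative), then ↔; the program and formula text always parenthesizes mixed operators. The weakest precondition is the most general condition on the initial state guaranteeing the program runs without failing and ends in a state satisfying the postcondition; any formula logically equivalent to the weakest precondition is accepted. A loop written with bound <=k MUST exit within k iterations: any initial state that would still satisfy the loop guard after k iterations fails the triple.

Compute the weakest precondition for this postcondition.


Working backward. After the program, (¬y) ∧ (y → open) must hold.
Before open := y → open: (¬y) ∧ (y → (y → open))
Before y := open: ¬open
Before skip: ¬open
Before open := open: ¬open
Before open := (¬open) ↔ y: ¬((¬open) ↔ y)
Before the loop (bound <=1), unroll the exhaustion recursion (WP_0 = exit-now case; WP_j = one more guarded iteration, up to j = 1):
  WP_0: open ∧ (¬((¬open) ↔ y))
  WP_1: ((¬open) → y) ∧ (open → (¬((¬open) ↔ y)))
So before the loop: ((¬open) → y) ∧ (open → (¬((¬open) ↔ y)))
Answer: WP = ((¬open) → y) ∧ (open → (¬((¬open) ↔ y)))


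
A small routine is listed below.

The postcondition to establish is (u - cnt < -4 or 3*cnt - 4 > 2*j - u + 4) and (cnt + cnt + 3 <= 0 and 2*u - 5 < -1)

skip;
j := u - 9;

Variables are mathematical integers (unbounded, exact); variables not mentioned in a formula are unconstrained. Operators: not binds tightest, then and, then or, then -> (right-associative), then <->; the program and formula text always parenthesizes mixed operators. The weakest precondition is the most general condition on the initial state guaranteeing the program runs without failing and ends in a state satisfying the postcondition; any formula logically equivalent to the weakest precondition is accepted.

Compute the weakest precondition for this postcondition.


Working backward. After the program, the postcondition (u - cnt < -4 or 3*cnt - 4 > 2*j - u + 4) and (cnt + cnt + 3 <= 0 and 2*u - 5 < -1) must hold; in canonical form it is (u < cnt - 4 or 3*cnt + u > 2*j + 8) and 2*cnt <= -3 and 2*u < 4.
Before j := u - 9: (u < cnt - 4 or 3*cnt > u - 10) and 2*cnt <= -3 and 2*u < 4
Before skip: (u < cnt - 4 or 3*cnt > u - 10) and 2*cnt <= -3 and 2*u < 4
Answer: WP = (u < cnt - 4 or 3*cnt > u - 10) and 2*cnt <= -3 and 2*u < 4


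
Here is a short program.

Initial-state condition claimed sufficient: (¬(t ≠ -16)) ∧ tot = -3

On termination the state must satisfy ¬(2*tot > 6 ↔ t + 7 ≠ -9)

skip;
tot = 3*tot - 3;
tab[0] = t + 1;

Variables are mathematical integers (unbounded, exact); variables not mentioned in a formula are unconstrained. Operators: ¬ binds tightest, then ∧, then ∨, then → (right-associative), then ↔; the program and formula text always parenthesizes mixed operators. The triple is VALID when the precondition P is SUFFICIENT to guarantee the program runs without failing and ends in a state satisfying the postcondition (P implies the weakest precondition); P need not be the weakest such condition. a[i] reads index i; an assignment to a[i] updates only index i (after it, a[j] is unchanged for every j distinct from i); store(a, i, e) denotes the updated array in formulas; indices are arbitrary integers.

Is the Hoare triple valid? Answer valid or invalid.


Working backward. After the program, the postcondition ¬(2*tot > 6 ↔ t + 7 ≠ -9) must hold; in canonical form it is ¬(2*tot > 6 ↔ t ≠ -16).
Before tab[0] := t + 1: ¬(2*tot > 6 ↔ t ≠ -16)
Before tot := 3*tot - 3: ¬(6*tot > 12 ↔ t ≠ -16)
Before skip: ¬(6*tot > 12 ↔ t ≠ -16)
The weakest precondition is ¬(6*tot > 12 ↔ t ≠ -16).
Check whether (¬(t ≠ -16)) ∧ tot = -3 implies it.
Countermodel: at the initial state t = -16, tot = -3, the precondition holds but the weakest precondition fails.
Answer: invalid


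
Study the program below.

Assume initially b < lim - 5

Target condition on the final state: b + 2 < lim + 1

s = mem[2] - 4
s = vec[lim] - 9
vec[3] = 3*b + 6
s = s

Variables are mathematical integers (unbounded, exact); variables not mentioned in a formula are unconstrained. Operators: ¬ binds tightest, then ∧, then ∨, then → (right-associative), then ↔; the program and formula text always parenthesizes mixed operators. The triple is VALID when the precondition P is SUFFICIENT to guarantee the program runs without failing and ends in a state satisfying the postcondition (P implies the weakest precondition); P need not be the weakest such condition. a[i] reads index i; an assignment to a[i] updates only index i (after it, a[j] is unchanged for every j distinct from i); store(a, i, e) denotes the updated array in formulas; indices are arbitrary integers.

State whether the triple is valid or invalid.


Working backward. After the program, the postcondition b + 2 < lim + 1 must hold; in canonical form it is b < lim - 1.
Before s := s: b < lim - 1
Before vec[3] := 3*b + 6: b < lim - 1
Before s := vec[lim] - 9: b < lim - 1
Before s := mem[2] - 4: b < lim - 1
The weakest precondition is b < lim - 1.
Check whether b < lim - 5 implies it.
Every state satisfying the precondition satisfies the weakest precondition: the implication holds.
Answer: valid


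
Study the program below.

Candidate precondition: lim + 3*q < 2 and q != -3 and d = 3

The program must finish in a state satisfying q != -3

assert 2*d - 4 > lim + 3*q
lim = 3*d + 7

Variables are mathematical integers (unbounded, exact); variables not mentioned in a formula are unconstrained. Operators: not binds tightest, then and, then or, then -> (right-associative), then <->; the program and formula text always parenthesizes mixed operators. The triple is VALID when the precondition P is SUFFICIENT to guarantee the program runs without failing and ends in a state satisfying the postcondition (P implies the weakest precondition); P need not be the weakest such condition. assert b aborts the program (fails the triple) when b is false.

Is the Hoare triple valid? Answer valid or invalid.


Working backward. After the program, q != -3 must hold.
Before lim := 3*d + 7: q != -3
Before assert 2*d - 4 > lim + 3*q: 2*d > lim + 3*q + 4 and q != -3
The weakest precondition is 2*d > lim + 3*q + 4 and q != -3.
Check whether lim + 3*q < 2 and q != -3 and d = 3 implies it.
Every state satisfying the precondition satisfies the weakest precondition: the implication holds.
Answer: valid


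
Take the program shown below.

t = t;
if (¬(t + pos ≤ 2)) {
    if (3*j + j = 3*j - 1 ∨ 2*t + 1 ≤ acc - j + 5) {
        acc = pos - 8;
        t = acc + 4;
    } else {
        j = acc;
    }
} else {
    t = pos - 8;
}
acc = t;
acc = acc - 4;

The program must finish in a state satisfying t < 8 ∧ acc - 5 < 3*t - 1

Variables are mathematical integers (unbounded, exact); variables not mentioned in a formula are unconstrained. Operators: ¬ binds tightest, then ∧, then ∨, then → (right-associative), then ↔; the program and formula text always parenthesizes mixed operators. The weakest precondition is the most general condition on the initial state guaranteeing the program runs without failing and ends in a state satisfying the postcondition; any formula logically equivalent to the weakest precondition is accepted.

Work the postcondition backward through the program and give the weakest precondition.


Working backward. After the program, the postcondition t < 8 ∧ acc - 5 < 3*t - 1 must hold; in canonical form it is t < 8 ∧ acc < 3*t + 4.
Before acc := acc - 4: t < 8 ∧ acc < 3*t + 8
Before acc := t: t < 8 ∧ 2*t > -8
Then branch requires ((j = -1 ∨ j + 2*t ≤ acc + 4) → (pos < 12 ∧ 2*pos > 0)) ∧ ((¬(j = -1 ∨ j + 2*t ≤ acc + 4)) → (t < 8 ∧ 2*t > -8)); else branch requires pos < 16 ∧ 2*pos > 8.
Before the if: ((¬(pos + t ≤ 2)) → (((j = -1 ∨ j + 2*t ≤ acc + 4) → (pos < 12 ∧ 2*pos > 0)) ∧ ((¬(j = -1 ∨ j + 2*t ≤ acc + 4)) → (t < 8 ∧ 2*t > -8)))) ∧ (pos + t ≤ 2 → (pos < 16 ∧ 2*pos > 8))
Before t := t: ((¬(pos + t ≤ 2)) → (((j = -1 ∨ j + 2*t ≤ acc + 4) → (pos < 12 ∧ 2*pos > 0)) ∧ ((¬(j = -1 ∨ j + 2*t ≤ acc + 4)) → (t < 8 ∧ 2*t > -8)))) ∧ (pos + t ≤ 2 → (pos < 16 ∧ 2*pos > 8))
Answer: WP = ((¬(pos + t ≤ 2)) → (((j = -1 ∨ j + 2*t ≤ acc + 4) → (pos < 12 ∧ 2*pos > 0)) ∧ ((¬(j = -1 ∨ j + 2*t ≤ acc + 4)) → (t < 8 ∧ 2*t > -8)))) ∧ (pos + t ≤ 2 → (pos < 16 ∧ 2*pos > 8))


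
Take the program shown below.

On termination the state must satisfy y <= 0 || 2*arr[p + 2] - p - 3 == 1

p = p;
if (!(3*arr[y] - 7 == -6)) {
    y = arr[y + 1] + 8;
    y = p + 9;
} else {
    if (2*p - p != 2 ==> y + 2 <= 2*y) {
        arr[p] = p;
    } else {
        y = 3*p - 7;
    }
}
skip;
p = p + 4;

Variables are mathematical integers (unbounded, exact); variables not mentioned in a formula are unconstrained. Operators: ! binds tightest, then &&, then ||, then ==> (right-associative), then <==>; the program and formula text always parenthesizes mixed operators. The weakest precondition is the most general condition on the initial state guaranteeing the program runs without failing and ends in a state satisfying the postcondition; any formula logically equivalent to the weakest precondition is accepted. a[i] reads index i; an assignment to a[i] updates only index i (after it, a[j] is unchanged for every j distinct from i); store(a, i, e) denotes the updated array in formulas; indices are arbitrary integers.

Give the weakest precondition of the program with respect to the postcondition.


Working backward. After the program, the postcondition y <= 0 || 2*arr[p + 2] - p - 3 == 1 must hold; in canonical form it is y <= 0 || 2*arr[p + 2] == p + 4.
Before p := p + 4: y <= 0 || 2*arr[p + 6] == p + 8
Before skip: y <= 0 || 2*arr[p + 6] == p + 8
Then branch requires p <= -9 || 2*arr[p + 6] == p + 8; else branch requires ((p != 2 ==> y >= 2) ==> (y <= 0 || 2*store(arr, p, p)[p + 6] == p + 8)) && ((!(p != 2 ==> y >= 2)) ==> (3*p <= 7 || 2*arr[p + 6] == p + 8)).
Before the if: ((!(3*arr[y] == 1)) ==> (p <= -9 || 2*arr[p + 6] == p + 8)) && (3*arr[y] == 1 ==> (((p != 2 ==> y >= 2) ==> (y <= 0 || 2*store(arr, p, p)[p + 6] == p + 8)) && ((!(p != 2 ==> y >= 2)) ==> (3*p <= 7 || 2*arr[p + 6] == p + 8))))
Before p := p: ((!(3*arr[y] == 1)) ==> (p <= -9 || 2*arr[p + 6] == p + 8)) && (3*arr[y] == 1 ==> (((p != 2 ==> y >= 2) ==> (y <= 0 || 2*store(arr, p, p)[p + 6] == p + 8)) && ((!(p != 2 ==> y >= 2)) ==> (3*p <= 7 || 2*arr[p + 6] == p + 8))))
Answer: WP = ((!(3*arr[y] == 1)) ==> (p <= -9 || 2*arr[p + 6] == p + 8)) && (3*arr[y] == 1 ==> (((p != 2 ==> y >= 2) ==> (y <= 0 || 2*store(arr, p, p)[p + 6] == p + 8)) && ((!(p != 2 ==> y >= 2)) ==> (3*p <= 7 || 2*arr[p + 6] == p + 8))))
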